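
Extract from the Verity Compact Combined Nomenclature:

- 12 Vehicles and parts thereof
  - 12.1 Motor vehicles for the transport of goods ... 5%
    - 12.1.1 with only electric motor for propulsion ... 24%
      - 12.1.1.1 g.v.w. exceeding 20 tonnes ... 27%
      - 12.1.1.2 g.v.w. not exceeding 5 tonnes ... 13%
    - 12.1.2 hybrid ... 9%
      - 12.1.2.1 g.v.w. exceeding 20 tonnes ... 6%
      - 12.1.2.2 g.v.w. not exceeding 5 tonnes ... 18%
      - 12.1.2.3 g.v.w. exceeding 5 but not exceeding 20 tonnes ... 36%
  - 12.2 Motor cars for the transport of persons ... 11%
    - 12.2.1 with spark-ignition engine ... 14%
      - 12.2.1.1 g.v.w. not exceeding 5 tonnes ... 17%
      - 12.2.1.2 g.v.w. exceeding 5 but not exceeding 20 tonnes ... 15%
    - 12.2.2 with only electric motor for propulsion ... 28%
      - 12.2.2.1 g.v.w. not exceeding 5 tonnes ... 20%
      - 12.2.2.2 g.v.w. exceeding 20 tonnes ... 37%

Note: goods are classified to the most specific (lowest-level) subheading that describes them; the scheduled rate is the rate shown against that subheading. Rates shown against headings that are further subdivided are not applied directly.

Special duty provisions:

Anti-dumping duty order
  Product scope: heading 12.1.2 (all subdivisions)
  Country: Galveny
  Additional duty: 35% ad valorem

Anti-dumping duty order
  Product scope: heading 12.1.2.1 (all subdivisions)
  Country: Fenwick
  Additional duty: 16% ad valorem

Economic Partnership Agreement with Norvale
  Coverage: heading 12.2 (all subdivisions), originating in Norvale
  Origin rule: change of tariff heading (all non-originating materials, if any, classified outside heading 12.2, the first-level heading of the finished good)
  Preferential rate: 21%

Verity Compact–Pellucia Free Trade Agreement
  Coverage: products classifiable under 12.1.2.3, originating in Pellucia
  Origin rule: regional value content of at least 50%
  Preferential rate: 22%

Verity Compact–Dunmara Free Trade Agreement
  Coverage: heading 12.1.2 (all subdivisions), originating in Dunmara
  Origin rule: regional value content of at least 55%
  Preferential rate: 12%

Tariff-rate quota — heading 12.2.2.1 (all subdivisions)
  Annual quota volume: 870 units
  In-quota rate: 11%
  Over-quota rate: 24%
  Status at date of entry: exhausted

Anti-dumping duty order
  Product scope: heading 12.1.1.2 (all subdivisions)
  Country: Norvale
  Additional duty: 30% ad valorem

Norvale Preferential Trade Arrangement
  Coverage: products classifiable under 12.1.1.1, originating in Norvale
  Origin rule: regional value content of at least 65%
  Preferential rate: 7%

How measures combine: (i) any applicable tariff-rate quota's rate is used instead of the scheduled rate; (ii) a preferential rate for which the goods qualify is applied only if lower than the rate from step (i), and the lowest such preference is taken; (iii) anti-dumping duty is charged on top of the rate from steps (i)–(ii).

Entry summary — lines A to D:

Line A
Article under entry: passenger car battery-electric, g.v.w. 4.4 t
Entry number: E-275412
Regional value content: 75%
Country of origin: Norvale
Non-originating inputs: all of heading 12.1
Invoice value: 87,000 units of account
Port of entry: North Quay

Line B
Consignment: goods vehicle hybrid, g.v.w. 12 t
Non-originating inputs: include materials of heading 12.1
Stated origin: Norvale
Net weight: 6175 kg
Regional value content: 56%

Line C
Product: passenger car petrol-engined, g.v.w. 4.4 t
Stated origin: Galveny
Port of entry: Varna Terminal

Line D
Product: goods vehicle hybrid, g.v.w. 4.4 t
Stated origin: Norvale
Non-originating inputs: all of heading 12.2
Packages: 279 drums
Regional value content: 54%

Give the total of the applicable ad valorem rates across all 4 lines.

92%

Line A: passenger car → 12.2; battery-electric → 12.2.2; g.v.w. 4.4 t → 12.2.2.1. Scheduled 20%. quota on 12.2.2.1 exhausted → over-quota 24%; Norvale agreement on 12.2: CTH met → 21% available; Norvale agreement on 12.1.1.1: 12.2.2.1 not covered; preferential 21%. → 21%.
Line B: goods vehicle → 12.1; hybrid → 12.1.2; g.v.w. 12 t → 12.1.2.3. Scheduled 36%. Norvale agreement on 12.2: 12.1.2.3 not covered; Norvale agreement on 12.1.1.1: 12.1.2.3 not covered. → 36%.
Line C: passenger car → 12.2; petrol-engined → 12.2.1; g.v.w. 4.4 t → 12.2.1.1. Scheduled 17%. No special measure applies. → 17%.
Line D: goods vehicle → 12.1; hybrid → 12.1.2; g.v.w. 4.4 t → 12.1.2.2. Scheduled 18%. Norvale agreement on 12.2: 12.1.2.2 not covered; Norvale agreement on 12.1.1.1: 12.1.2.2 not covered. → 18%.
Sum: 21% + 36% + 17% + 18% = 92%.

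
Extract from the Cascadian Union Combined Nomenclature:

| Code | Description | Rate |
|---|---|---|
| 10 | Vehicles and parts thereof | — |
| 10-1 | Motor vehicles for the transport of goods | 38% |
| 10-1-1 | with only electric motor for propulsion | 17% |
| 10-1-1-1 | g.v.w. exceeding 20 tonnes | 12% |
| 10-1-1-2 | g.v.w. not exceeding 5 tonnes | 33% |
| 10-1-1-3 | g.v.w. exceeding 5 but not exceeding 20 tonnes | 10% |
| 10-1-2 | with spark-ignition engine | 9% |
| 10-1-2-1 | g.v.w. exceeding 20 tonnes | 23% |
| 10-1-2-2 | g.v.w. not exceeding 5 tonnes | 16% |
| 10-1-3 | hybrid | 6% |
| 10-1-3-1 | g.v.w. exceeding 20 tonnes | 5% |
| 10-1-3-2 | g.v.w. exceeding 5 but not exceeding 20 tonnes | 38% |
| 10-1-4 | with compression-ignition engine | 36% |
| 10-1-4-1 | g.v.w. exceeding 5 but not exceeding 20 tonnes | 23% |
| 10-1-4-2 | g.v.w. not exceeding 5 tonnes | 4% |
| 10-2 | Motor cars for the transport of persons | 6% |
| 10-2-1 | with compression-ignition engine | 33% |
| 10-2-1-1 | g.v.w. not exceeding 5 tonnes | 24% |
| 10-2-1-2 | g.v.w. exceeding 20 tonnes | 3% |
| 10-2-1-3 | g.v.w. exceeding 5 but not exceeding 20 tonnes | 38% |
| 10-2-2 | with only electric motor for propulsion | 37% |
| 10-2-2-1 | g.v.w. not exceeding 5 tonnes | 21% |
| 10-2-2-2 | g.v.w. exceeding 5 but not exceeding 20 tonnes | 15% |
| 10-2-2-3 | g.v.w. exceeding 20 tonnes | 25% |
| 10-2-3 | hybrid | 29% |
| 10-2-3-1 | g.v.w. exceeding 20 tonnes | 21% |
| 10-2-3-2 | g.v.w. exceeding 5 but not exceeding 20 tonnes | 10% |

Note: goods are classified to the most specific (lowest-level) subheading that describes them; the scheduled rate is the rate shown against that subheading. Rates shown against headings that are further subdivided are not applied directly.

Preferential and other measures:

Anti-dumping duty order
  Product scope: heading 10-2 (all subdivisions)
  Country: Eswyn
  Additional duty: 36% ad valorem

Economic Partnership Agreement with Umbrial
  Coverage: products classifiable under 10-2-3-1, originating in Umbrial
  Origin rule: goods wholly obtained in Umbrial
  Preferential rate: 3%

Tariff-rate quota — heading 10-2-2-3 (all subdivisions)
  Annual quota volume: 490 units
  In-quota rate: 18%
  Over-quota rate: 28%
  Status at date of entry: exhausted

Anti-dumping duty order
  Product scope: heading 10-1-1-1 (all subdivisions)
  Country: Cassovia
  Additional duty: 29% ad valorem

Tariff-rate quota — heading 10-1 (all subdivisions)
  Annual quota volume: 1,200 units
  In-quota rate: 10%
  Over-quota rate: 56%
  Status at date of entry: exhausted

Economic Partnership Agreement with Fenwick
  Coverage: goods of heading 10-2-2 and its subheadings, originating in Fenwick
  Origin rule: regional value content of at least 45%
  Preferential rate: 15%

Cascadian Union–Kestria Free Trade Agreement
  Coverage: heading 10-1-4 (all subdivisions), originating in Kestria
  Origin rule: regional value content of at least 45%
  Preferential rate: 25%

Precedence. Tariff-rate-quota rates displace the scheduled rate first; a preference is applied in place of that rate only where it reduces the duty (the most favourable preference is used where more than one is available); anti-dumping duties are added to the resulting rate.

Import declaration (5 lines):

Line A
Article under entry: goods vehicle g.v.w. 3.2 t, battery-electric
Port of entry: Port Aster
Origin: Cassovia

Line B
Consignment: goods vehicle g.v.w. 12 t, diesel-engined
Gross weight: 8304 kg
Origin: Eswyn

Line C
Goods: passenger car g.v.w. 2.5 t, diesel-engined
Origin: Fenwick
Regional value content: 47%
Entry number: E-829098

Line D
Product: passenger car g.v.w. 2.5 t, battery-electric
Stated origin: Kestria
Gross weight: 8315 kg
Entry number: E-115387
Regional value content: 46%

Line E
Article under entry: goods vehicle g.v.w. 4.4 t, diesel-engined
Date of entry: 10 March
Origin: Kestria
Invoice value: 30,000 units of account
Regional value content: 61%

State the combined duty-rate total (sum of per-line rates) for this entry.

Line A: goods vehicle → 10-1; battery-electric → 10-1-1; g.v.w. 3.2 t → 10-1-1-2. Scheduled 33%. quota on 10-1 exhausted → over-quota 56%. → 56%.
Line B: goods vehicle → 10-1; diesel-engined → 10-1-4; g.v.w. 12 t → 10-1-4-1. Scheduled 23%. quota on 10-1 exhausted → over-quota 56%. → 56%.
Line C: passenger car → 10-2; diesel-engined → 10-2-1; g.v.w. 2.5 t → 10-2-1-1. Scheduled 24%. Fenwick agreement on 10-2-2: 10-2-1-1 not covered. → 24%.
Line D: passenger car → 10-2; battery-electric → 10-2-2; g.v.w. 2.5 t → 10-2-2-1. Scheduled 21%. Kestria agreement on 10-1-4: 10-2-2-1 not covered. → 21%.
Line E: goods vehicle → 10-1; diesel-engined → 10-1-4; g.v.w. 4.4 t → 10-1-4-2. Scheduled 4%. quota on 10-1 exhausted → over-quota 56%; Kestria agreement on 10-1-4: RVC ≥ 45% → 25% available; preferential 25%. → 25%.
Sum: 56% + 56% + 24% + 21% + 25% = 182%.

182%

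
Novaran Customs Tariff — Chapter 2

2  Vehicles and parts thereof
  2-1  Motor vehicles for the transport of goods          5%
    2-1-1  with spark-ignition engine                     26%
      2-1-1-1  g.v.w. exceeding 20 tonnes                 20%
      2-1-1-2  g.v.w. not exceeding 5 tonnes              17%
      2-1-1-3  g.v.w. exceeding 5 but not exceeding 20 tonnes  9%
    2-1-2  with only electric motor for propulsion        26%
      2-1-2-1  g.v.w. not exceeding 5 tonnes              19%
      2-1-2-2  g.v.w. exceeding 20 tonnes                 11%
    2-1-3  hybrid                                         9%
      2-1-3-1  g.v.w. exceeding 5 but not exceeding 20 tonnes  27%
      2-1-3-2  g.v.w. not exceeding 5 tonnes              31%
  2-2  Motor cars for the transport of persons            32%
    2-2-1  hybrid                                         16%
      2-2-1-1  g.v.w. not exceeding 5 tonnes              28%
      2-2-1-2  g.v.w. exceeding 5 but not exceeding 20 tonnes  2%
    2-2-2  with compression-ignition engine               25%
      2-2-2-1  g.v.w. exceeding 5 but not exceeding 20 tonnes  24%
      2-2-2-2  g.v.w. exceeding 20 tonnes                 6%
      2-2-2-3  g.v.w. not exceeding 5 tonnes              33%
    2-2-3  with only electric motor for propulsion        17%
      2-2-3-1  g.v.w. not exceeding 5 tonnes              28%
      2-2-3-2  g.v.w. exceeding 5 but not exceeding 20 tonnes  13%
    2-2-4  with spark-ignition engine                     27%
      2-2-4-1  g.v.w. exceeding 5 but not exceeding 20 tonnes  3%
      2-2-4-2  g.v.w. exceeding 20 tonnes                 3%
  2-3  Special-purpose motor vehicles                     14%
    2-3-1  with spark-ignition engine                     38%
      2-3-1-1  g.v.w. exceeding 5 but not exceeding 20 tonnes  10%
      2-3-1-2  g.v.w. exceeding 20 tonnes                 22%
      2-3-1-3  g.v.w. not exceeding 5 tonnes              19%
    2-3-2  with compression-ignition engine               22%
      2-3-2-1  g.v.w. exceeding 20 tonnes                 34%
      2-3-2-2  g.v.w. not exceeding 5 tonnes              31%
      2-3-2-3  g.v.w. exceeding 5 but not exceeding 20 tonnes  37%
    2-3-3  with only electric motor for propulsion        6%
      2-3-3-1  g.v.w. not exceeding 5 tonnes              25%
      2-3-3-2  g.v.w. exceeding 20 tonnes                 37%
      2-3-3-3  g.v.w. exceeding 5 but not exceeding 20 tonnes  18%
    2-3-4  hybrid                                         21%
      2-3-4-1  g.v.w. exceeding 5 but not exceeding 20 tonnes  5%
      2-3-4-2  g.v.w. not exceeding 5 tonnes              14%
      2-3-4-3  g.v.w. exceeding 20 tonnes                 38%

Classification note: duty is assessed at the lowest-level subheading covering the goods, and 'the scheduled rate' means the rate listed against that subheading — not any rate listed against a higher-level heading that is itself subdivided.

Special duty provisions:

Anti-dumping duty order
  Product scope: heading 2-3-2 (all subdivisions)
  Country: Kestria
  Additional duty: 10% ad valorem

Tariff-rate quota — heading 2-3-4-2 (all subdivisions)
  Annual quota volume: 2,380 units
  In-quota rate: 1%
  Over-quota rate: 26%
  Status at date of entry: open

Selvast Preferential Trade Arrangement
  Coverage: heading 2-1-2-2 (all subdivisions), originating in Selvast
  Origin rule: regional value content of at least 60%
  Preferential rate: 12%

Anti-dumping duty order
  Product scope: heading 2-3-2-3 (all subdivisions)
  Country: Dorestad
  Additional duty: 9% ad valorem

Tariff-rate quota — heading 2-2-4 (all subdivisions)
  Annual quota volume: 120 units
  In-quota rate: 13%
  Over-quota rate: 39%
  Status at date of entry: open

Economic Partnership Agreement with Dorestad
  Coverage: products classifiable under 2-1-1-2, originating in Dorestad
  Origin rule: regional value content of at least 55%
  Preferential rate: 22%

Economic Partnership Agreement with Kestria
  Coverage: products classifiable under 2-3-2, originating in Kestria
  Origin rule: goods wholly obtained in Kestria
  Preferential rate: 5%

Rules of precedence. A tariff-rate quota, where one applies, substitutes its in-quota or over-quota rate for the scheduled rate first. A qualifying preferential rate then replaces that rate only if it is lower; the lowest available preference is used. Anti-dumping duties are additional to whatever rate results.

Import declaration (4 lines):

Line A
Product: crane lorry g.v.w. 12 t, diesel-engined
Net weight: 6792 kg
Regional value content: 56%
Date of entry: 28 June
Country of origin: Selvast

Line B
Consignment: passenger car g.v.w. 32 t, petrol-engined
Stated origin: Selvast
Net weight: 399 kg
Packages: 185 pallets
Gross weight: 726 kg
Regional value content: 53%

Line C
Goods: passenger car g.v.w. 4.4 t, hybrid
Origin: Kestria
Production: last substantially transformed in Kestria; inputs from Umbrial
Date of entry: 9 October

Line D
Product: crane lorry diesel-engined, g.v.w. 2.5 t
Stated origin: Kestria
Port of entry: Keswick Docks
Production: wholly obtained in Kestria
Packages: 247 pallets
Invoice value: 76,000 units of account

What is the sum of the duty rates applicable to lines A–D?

Line A: crane lorry → 2-3; diesel-engined → 2-3-2; g.v.w. 12 t → 2-3-2-3. Scheduled 37%. Selvast agreement on 2-1-2-2: 2-3-2-3 not covered. → 37%.
Line B: passenger car → 2-2; petrol-engined → 2-2-4; g.v.w. 32 t → 2-2-4-2. Scheduled 3%. quota on 2-2-4 open → in-quota 13%; Selvast agreement on 2-1-2-2: 2-2-4-2 not covered. → 13%.
Line C: passenger car → 2-2; hybrid → 2-2-1; g.v.w. 4.4 t → 2-2-1-1. Scheduled 28%. Kestria agreement on 2-3-2: 2-2-1-1 not covered. → 28%.
Line D: crane lorry → 2-3; diesel-engined → 2-3-2; g.v.w. 2.5 t → 2-3-2-2. Scheduled 31%. Kestria agreement on 2-3-2: wholly obtained → 5% available; preferential 5%; anti-dumping (Kestria, 2-3-2): +10%; total 5% + 10% = 15%. → 15%.
Sum: 37% + 13% + 28% + 15% = 93%.

93%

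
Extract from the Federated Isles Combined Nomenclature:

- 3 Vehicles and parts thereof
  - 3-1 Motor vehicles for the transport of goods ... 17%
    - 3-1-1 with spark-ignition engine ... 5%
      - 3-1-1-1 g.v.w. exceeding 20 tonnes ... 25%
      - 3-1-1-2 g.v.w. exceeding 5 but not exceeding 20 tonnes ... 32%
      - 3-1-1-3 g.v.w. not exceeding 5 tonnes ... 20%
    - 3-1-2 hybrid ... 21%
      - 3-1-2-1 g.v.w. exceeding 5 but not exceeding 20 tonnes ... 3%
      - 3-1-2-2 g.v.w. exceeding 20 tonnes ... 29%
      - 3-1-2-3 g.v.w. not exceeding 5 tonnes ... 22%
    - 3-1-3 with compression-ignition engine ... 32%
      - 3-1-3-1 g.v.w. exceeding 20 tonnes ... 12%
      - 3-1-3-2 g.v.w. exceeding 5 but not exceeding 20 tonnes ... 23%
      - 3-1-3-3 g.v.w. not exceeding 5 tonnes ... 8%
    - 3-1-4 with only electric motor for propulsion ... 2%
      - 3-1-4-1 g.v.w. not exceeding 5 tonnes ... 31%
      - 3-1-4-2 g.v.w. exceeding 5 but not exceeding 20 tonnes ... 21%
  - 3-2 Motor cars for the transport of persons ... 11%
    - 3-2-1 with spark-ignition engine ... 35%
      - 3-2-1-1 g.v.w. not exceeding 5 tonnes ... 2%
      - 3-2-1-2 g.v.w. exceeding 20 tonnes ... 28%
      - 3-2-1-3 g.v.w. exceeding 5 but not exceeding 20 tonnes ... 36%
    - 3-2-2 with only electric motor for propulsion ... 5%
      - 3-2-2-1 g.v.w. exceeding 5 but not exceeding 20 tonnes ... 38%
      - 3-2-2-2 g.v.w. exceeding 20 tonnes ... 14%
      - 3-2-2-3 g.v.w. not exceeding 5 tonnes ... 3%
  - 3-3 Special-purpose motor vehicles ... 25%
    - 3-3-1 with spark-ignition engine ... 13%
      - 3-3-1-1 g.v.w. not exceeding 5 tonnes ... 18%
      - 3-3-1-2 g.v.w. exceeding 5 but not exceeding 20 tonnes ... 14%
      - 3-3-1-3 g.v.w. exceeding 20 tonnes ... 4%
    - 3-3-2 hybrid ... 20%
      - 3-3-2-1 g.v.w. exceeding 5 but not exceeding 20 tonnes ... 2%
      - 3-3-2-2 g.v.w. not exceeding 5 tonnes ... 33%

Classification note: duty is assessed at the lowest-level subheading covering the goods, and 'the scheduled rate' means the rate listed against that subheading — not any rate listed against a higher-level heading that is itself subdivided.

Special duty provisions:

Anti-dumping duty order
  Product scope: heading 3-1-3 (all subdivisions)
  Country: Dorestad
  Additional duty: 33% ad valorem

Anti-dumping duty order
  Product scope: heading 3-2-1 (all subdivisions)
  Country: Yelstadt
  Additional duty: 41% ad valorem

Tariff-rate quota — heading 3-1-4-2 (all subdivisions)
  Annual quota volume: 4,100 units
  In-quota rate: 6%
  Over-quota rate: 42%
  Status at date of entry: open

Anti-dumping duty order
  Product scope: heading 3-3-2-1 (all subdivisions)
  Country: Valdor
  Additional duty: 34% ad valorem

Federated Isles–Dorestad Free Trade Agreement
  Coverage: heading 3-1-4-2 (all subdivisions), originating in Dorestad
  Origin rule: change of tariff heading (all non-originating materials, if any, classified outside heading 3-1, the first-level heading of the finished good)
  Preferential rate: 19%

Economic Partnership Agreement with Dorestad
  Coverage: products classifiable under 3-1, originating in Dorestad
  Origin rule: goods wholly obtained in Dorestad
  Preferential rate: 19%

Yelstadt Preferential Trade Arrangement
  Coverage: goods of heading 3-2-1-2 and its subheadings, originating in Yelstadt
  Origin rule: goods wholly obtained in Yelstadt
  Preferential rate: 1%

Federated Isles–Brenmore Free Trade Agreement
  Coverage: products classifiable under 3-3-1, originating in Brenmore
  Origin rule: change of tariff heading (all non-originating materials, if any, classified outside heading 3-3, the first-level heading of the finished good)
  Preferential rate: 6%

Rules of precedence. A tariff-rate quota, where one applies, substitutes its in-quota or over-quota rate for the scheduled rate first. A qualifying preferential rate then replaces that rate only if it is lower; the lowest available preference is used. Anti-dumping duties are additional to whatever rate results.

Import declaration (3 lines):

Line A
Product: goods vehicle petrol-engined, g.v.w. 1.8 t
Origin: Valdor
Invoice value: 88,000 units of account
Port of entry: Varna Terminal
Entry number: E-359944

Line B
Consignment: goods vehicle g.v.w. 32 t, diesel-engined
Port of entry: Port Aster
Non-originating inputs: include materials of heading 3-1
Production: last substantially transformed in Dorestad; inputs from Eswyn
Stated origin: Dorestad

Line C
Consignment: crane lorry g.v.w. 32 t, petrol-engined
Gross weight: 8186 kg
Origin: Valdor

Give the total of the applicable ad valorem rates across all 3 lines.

69%

Line A: goods vehicle → 3-1; petrol-engined → 3-1-1; g.v.w. 1.8 t → 3-1-1-3. Scheduled 20%. No special measure applies. → 20%.
Line B: goods vehicle → 3-1; diesel-engined → 3-1-3; g.v.w. 32 t → 3-1-3-1. Scheduled 12%. Dorestad agreement on 3-1-4-2: 3-1-3-1 not covered; Dorestad agreement on 3-1: not wholly obtained; anti-dumping (Dorestad, 3-1-3): +33%; total 12% + 33% = 45%. → 45%.
Line C: crane lorry → 3-3; petrol-engined → 3-3-1; g.v.w. 32 t → 3-3-1-3. Scheduled 4%. No special measure applies. → 4%.
Sum: 20% + 45% + 4% = 69%.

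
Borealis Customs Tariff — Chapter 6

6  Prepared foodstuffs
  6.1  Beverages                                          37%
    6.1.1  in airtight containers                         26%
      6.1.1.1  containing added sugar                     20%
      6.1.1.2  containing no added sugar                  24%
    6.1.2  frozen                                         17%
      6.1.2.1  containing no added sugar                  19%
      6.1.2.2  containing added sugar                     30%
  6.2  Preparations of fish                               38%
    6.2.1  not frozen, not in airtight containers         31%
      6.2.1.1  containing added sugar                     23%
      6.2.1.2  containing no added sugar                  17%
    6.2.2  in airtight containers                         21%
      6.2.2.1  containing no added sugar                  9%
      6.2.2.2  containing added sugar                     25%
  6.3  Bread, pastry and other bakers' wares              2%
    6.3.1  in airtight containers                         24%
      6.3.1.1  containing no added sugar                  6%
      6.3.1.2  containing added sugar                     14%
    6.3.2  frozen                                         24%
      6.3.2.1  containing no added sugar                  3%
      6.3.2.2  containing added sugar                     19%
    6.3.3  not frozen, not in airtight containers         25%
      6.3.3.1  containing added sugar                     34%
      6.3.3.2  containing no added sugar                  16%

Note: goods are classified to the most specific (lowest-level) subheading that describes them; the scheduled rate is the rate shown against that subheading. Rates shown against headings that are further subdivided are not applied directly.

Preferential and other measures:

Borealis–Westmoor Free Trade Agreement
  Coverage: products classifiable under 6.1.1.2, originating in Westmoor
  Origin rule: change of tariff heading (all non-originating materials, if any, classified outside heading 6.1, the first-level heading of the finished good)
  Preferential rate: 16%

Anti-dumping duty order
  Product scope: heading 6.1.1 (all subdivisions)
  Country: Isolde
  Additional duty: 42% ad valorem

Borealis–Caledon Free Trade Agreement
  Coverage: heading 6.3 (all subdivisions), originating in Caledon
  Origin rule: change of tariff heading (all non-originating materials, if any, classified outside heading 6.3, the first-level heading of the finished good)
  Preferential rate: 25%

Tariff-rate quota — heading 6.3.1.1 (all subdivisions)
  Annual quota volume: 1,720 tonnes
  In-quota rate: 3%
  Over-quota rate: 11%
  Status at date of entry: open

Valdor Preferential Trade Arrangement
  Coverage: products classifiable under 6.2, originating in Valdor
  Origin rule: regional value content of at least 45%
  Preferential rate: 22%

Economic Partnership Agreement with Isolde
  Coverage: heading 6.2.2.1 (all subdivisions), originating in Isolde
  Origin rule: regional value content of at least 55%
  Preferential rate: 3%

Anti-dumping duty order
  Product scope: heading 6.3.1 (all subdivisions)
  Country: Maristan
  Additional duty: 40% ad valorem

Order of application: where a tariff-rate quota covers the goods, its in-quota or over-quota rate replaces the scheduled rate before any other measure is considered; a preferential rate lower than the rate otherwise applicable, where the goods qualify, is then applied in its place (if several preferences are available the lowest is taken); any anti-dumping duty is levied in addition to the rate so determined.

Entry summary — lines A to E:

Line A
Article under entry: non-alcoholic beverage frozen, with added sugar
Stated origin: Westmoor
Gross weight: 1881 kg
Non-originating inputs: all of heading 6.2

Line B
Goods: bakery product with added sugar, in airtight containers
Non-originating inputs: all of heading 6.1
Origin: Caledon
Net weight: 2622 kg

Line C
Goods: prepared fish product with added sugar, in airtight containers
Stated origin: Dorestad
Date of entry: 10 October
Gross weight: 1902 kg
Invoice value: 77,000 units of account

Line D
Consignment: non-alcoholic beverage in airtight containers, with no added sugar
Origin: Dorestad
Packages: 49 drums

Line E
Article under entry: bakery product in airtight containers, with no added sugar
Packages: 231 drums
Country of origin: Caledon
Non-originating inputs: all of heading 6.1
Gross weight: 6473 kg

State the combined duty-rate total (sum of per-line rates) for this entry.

Line A: non-alcoholic beverage → 6.1; frozen → 6.1.2; with added sugar → 6.1.2.2. Scheduled 30%. Westmoor agreement on 6.1.1.2: 6.1.2.2 not covered. → 30%.
Line B: bakery product → 6.3; in airtight containers → 6.3.1; with added sugar → 6.3.1.2. Scheduled 14%. Caledon agreement on 6.3: CTH met → 25% available; preference 25% not lower than 14% → no reduction. → 14%.
Line C: prepared fish product → 6.2; in airtight containers → 6.2.2; with added sugar → 6.2.2.2. Scheduled 25%. No special measure applies. → 25%.
Line D: non-alcoholic beverage → 6.1; in airtight containers → 6.1.1; with no added sugar → 6.1.1.2. Scheduled 24%. No special measure applies. → 24%.
Line E: bakery product → 6.3; in airtight containers → 6.3.1; with no added sugar → 6.3.1.1. Scheduled 6%. quota on 6.3.1.1 open → in-quota 3%; Caledon agreement on 6.3: CTH met → 25% available; preference 25% not lower than 3% → no reduction. → 3%.
Sum: 30% + 14% + 25% + 24% + 3% = 96%.

96%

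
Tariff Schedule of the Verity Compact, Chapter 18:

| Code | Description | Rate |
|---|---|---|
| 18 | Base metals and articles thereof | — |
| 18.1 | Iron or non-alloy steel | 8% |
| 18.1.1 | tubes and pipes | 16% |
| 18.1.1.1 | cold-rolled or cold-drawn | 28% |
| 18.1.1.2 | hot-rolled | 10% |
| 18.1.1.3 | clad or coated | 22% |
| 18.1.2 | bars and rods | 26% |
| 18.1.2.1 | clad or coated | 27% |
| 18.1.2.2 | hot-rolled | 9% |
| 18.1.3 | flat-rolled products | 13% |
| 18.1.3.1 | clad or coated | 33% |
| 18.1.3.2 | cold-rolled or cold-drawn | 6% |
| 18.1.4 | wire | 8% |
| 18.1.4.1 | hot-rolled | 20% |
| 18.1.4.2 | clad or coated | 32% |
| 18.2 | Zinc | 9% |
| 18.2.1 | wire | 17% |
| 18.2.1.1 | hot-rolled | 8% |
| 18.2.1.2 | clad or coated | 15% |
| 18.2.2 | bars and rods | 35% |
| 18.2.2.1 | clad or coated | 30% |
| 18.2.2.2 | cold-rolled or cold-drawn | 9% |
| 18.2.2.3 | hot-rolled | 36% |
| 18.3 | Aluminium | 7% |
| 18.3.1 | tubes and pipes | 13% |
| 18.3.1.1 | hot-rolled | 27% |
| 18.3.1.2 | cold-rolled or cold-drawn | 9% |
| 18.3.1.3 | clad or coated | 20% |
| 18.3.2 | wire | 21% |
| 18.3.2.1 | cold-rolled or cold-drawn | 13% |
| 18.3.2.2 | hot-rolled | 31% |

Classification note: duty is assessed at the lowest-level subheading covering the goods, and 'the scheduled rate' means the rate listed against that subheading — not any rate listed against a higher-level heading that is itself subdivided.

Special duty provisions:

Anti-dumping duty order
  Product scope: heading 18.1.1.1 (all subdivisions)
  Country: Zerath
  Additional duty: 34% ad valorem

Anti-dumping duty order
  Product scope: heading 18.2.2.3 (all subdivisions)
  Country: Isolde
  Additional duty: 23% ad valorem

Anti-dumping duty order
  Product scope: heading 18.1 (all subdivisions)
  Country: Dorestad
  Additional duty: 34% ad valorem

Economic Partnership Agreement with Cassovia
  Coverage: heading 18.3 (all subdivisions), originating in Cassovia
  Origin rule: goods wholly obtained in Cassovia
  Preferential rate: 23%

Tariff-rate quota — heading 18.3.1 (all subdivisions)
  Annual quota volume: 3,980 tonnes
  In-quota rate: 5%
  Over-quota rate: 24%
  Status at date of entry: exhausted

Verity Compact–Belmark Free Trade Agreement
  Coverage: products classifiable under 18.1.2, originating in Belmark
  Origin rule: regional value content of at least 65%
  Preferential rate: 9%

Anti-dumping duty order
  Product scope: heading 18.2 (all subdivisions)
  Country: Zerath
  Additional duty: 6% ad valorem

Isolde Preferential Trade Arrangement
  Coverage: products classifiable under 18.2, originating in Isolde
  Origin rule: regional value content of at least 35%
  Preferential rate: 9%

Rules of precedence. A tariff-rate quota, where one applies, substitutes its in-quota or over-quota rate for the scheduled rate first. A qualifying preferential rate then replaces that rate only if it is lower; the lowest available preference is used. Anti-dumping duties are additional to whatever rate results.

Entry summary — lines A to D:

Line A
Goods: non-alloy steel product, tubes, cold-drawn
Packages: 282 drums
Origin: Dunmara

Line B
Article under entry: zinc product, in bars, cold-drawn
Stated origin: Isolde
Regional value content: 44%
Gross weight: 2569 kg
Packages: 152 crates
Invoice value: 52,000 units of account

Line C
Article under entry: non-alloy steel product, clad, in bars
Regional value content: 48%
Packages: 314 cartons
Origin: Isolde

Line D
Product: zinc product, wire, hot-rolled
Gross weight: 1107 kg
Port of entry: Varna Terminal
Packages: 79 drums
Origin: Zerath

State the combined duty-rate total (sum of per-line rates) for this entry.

78%

Line A: non-alloy steel → 18.1; tubes → 18.1.1; cold-drawn → 18.1.1.1. Scheduled 28%. No special measure applies. → 28%.
Line B: zinc → 18.2; in bars → 18.2.2; cold-drawn → 18.2.2.2. Scheduled 9%. Isolde agreement on 18.2: RVC ≥ 35% → 9% available; preference 9% not lower than 9% → no reduction. → 9%.
Line C: non-alloy steel → 18.1; in bars → 18.1.2; clad → 18.1.2.1. Scheduled 27%. Isolde agreement on 18.2: 18.1.2.1 not covered. → 27%.
Line D: zinc → 18.2; wire → 18.2.1; hot-rolled → 18.2.1.1. Scheduled 8%. anti-dumping (Zerath, 18.2): +6%; total 8% + 6% = 14%. → 14%.
Sum: 28% + 9% + 27% + 14% = 78%.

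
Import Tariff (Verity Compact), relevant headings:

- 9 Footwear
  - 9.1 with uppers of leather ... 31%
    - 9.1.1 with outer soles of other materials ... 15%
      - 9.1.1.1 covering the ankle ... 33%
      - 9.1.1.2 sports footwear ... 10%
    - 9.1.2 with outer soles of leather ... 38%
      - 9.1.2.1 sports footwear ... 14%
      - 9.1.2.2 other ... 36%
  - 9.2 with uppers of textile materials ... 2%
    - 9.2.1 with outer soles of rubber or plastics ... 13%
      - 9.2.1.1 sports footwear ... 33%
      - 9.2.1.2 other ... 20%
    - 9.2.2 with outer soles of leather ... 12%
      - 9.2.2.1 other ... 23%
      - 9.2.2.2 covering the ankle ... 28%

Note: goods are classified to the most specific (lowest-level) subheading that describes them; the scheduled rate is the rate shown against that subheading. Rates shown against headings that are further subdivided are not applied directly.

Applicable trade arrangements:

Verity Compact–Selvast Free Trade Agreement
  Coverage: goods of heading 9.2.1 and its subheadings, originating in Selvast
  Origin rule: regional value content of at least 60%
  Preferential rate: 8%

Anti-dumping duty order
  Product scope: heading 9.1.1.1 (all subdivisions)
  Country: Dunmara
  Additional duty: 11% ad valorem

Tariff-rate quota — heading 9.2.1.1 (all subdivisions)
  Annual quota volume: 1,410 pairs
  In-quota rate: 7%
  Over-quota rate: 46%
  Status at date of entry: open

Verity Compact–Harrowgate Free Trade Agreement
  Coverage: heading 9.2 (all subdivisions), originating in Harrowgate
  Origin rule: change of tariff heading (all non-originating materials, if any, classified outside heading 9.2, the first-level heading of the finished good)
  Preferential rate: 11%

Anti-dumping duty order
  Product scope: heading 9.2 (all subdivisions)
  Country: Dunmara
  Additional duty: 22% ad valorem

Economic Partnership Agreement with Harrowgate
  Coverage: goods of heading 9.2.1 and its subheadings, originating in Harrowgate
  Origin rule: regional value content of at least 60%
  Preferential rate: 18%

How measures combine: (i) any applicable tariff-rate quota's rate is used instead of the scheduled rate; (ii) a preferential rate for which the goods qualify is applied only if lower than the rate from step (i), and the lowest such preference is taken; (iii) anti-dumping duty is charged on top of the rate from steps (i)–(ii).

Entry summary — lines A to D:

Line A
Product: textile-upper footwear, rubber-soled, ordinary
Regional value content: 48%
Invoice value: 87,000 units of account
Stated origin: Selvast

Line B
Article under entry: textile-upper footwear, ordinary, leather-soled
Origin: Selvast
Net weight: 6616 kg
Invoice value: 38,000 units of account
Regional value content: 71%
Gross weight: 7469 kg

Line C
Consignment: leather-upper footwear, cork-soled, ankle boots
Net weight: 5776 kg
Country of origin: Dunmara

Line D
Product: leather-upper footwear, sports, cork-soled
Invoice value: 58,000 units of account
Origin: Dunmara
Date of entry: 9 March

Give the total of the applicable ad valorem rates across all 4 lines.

Line A: textile-upper → 9.2; rubber-soled → 9.2.1; ordinary → 9.2.1.2. Scheduled 20%. Selvast agreement on 9.2.1: RVC < 60%. → 20%.
Line B: textile-upper → 9.2; leather-soled → 9.2.2; ordinary → 9.2.2.1. Scheduled 23%. Selvast agreement on 9.2.1: 9.2.2.1 not covered. → 23%.
Line C: leather-upper → 9.1; cork-soled → 9.1.1; ankle boots → 9.1.1.1. Scheduled 33%. anti-dumping (Dunmara, 9.1.1.1): +11%; total 33% + 11% = 44%. → 44%.
Line D: leather-upper → 9.1; cork-soled → 9.1.1; sports → 9.1.1.2. Scheduled 10%. No special measure applies. → 10%.
Sum: 20% + 23% + 44% + 10% = 97%.

97%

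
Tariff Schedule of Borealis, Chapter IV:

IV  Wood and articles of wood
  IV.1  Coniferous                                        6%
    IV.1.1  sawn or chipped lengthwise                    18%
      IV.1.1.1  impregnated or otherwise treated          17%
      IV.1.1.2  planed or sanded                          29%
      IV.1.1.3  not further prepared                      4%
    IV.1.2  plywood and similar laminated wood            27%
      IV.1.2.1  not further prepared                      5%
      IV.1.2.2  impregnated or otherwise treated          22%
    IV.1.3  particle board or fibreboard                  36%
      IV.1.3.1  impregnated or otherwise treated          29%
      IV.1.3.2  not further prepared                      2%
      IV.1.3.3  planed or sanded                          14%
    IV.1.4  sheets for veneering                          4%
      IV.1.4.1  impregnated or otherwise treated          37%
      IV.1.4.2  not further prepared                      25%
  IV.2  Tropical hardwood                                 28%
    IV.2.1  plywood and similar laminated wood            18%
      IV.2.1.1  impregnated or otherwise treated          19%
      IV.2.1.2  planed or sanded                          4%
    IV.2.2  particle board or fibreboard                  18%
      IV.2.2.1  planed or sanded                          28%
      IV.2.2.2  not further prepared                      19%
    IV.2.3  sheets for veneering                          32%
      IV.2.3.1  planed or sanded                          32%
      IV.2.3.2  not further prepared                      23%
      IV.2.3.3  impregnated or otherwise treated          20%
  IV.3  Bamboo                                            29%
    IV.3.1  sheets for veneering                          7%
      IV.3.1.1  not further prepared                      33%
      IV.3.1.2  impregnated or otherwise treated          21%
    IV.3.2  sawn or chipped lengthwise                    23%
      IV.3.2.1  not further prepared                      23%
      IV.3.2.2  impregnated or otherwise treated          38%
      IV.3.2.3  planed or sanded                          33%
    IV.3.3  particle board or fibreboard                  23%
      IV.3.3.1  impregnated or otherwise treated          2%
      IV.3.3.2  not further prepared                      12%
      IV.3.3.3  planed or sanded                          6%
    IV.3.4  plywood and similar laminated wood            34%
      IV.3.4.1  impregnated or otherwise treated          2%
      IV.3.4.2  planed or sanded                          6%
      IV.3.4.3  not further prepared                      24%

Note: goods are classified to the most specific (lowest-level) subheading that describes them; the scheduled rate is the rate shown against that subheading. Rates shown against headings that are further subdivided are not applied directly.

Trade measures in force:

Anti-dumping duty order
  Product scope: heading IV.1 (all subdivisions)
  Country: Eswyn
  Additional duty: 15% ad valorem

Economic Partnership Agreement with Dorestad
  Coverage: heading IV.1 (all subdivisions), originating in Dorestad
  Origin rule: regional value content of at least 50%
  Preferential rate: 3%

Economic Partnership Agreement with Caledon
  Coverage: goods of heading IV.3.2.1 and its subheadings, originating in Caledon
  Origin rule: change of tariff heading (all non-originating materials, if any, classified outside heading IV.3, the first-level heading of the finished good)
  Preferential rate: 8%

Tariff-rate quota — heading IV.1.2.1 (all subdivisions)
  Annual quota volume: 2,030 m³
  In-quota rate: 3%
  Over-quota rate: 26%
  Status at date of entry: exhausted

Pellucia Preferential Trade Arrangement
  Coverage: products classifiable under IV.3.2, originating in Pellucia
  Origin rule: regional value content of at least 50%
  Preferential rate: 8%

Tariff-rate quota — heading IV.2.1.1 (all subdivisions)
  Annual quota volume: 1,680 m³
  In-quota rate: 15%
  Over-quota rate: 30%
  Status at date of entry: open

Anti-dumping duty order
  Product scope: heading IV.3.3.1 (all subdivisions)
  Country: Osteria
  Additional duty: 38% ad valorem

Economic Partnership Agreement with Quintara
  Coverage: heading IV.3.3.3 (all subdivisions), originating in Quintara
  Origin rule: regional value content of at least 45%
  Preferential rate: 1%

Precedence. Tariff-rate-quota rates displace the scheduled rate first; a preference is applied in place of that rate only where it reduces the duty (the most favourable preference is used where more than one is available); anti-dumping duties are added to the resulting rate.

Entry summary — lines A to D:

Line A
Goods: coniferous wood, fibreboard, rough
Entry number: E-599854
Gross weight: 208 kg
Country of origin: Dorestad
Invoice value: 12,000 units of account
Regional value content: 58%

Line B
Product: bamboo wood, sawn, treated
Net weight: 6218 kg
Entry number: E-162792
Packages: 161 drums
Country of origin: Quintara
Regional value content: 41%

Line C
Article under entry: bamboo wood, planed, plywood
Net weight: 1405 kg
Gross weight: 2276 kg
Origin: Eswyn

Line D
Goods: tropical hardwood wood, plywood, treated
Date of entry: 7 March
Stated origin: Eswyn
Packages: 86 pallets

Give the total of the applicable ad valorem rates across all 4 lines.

61%

Line A: coniferous → IV.1; fibreboard → IV.1.3; rough → IV.1.3.2. Scheduled 2%. Dorestad agreement on IV.1: RVC ≥ 50% → 3% available; preference 3% not lower than 2% → no reduction. → 2%.
Line B: bamboo → IV.3; sawn → IV.3.2; treated → IV.3.2.2. Scheduled 38%. Quintara agreement on IV.3.3.3: IV.3.2.2 not covered. → 38%.
Line C: bamboo → IV.3; plywood → IV.3.4; planed → IV.3.4.2. Scheduled 6%. No special measure applies. → 6%.
Line D: tropical hardwood → IV.2; plywood → IV.2.1; treated → IV.2.1.1. Scheduled 19%. quota on IV.2.1.1 open → in-quota 15%. → 15%.
Sum: 2% + 38% + 6% + 15% = 61%.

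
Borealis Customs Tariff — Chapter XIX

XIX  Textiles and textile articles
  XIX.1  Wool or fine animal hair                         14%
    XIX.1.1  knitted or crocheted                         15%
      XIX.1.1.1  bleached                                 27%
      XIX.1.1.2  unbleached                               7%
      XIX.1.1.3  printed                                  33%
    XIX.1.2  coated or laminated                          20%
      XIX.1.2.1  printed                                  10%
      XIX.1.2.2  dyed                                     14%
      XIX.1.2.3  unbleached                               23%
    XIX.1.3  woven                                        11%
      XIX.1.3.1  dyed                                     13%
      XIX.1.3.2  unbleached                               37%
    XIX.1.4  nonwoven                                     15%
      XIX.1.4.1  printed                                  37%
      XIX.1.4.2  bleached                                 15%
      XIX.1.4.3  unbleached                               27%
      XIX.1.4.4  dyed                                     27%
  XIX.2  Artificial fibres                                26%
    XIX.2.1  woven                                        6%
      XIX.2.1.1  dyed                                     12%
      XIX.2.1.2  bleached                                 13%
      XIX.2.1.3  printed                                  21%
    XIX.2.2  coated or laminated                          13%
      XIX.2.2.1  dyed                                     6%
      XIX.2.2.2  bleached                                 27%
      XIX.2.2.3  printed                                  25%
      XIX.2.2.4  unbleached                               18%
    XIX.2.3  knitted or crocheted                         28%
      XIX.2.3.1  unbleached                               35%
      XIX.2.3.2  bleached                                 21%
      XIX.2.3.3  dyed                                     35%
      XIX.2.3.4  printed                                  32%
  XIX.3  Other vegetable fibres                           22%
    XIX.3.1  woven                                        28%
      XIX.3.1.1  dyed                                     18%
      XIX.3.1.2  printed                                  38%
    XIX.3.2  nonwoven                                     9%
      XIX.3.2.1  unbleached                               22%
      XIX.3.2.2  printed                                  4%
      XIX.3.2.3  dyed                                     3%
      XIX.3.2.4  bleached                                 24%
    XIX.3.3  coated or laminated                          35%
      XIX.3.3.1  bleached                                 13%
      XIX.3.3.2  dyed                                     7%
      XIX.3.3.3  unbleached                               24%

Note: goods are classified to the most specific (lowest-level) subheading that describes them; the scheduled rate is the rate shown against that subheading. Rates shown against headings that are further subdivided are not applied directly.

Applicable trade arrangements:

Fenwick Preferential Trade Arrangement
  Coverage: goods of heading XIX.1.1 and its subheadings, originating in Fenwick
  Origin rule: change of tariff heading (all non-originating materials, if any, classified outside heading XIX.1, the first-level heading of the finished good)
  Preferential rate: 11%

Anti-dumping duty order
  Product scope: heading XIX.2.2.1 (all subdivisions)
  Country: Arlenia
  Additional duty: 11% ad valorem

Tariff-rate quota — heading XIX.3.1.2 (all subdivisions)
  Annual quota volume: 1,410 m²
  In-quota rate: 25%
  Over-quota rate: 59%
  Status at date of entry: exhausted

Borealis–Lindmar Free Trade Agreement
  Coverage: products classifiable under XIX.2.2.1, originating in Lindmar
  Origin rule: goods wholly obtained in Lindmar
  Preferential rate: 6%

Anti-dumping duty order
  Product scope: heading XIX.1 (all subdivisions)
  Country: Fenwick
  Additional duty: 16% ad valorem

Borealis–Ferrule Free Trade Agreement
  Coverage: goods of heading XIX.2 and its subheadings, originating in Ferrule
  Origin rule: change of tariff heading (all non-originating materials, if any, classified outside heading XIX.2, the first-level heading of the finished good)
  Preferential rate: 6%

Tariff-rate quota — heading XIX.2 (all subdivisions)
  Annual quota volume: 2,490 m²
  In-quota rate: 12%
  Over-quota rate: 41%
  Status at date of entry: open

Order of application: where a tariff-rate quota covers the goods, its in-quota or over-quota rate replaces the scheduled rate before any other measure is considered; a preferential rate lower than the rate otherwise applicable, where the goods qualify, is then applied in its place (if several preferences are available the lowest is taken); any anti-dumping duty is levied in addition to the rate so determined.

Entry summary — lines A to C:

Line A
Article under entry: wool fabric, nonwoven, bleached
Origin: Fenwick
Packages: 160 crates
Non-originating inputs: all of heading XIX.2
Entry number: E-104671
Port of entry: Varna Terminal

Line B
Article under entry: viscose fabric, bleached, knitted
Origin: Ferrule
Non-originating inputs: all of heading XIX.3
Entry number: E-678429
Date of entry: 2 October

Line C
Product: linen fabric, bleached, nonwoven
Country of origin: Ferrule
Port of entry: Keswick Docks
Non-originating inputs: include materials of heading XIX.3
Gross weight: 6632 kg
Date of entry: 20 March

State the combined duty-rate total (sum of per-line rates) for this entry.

Line A: wool → XIX.1; nonwoven → XIX.1.4; bleached → XIX.1.4.2. Scheduled 15%. Fenwick agreement on XIX.1.1: XIX.1.4.2 not covered; anti-dumping (Fenwick, XIX.1): +16%; total 15% + 16% = 31%. → 31%.
Line B: viscose → XIX.2; knitted → XIX.2.3; bleached → XIX.2.3.2. Scheduled 21%. quota on XIX.2 open → in-quota 12%; Ferrule agreement on XIX.2: CTH met → 6% available; preferential 6%. → 6%.
Line C: linen → XIX.3; nonwoven → XIX.3.2; bleached → XIX.3.2.4. Scheduled 24%. Ferrule agreement on XIX.2: XIX.3.2.4 not covered. → 24%.
Sum: 31% + 6% + 24% = 61%.

61%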